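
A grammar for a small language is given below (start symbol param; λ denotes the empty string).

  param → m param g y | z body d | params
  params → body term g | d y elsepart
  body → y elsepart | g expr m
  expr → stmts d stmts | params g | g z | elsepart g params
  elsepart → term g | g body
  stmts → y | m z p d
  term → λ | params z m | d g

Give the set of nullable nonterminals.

{ term }

Directly nullable (have an λ-production): term.
No other nonterminal has a production whose RHS symbols are all nullable.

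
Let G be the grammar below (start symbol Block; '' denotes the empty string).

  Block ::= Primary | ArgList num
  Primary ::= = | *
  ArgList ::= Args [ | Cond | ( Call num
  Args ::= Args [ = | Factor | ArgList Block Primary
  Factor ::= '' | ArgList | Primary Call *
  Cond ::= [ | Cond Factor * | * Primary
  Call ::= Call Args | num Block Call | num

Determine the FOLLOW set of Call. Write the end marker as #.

{ (, *, =, [, num }

In ArgList ::= ( Call num: add FIRST(num) = { num }.
In Factor ::= Primary Call *: add FIRST(*) = { * }.
In Call ::= Call Args: add FIRST(Args)\{''} = { (, *, =, [ }.
  Since Args is nullable, also add FOLLOW(Call) = { (, *, =, [, num }.
In Call ::= num Block Call: Call is at the end, add FOLLOW(Call) = { (, *, =, [, num }.
Union: FOLLOW(Call) = { (, *, =, [, num }.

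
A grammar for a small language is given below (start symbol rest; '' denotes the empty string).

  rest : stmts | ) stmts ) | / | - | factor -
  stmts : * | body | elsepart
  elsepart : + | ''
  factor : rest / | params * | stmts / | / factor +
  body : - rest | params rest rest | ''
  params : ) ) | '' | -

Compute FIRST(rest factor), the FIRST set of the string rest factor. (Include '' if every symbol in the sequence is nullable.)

Add FIRST(rest)\{''} = { ), *, +, -, / }; rest is nullable, continue.
Add FIRST(factor) = { ), *, +, -, / }; factor is not nullable, stop.

{ ), *, +, -, / }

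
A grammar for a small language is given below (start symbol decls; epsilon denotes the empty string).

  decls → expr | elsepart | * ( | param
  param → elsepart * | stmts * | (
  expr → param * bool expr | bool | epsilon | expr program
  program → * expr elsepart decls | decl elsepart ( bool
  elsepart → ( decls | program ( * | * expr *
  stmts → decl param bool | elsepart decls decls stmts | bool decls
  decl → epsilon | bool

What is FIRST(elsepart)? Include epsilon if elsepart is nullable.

{ (, *, bool }

elsepart → ( decls contributes {(}.
From elsepart → program ( *: add FIRST(program) = { (, *, bool }.
elsepart → * expr * contributes {*}.
Union: FIRST(elsepart) = { (, *, bool }.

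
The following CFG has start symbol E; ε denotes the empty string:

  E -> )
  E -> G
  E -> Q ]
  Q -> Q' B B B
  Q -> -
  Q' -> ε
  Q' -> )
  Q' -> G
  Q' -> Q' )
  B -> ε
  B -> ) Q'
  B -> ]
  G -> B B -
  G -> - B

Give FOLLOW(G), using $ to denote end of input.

{ $, ), -, ] }

In E -> G: G is at the end, add FOLLOW(E) = { $ }.
In Q' -> G: G is at the end, add FOLLOW(Q') = { $, ), -, ] }.
Union: FOLLOW(G) = { $, ), -, ] }.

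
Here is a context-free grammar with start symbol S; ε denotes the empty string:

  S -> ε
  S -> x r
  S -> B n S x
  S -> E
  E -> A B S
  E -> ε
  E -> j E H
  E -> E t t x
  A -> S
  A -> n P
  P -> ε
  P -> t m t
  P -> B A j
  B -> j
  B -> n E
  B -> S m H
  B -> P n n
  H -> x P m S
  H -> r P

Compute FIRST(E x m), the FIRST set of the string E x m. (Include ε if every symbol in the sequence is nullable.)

Add FIRST(E)\{ε} = { j, m, n, t, x }; E is nullable, continue.
x is a terminal; add {x} and stop.

{ j, m, n, t, x }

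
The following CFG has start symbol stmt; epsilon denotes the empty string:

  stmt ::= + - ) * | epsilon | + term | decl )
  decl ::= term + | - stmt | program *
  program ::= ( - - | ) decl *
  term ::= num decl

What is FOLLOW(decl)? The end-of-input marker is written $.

In stmt ::= decl ): add FIRST()) = { ) }.
In program ::= ) decl *: add FIRST(*) = { * }.
In term ::= num decl: decl is at the end, add FOLLOW(term) = { $, ), *, + }.
Union: FOLLOW(decl) = { $, ), *, + }.

{ $, ), *, + }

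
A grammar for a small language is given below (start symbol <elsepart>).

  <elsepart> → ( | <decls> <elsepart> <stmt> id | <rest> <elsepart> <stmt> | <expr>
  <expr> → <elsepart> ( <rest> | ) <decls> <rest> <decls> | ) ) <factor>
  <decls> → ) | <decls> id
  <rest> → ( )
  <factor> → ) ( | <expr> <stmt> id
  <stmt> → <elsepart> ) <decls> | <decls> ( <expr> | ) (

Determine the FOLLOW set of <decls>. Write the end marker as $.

{ $, (, ), id }

In <elsepart> → <decls> <elsepart> <stmt> id: add FIRST(<elsepart> <stmt> id) = { (, ) }.
In <expr> → ) <decls> <rest> <decls>: add FIRST(<rest> <decls>) = { ( }.
In <expr> → ) <decls> <rest> <decls>: <decls> is at the end, add FOLLOW(<expr>) = { $, (, ), id }.
In <decls> → <decls> id: add FIRST(id) = { id }.
In <stmt> → <elsepart> ) <decls>: <decls> is at the end, add FOLLOW(<stmt>) = { $, (, ), id }.
In <stmt> → <decls> ( <expr>: add FIRST(( <expr>) = { ( }.
Union: FOLLOW(<decls>) = { $, (, ), id }.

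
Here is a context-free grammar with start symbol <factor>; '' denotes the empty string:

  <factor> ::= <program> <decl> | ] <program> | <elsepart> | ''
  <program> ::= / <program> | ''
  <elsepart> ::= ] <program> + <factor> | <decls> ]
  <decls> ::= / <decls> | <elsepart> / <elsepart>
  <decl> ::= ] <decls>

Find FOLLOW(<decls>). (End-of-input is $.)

In <elsepart> ::= <decls> ]: add FIRST(]) = { ] }.
In <decls> ::= / <decls>: <decls> is at the end, add FOLLOW(<decls>) = { $, /, ] }.
In <decl> ::= ] <decls>: <decls> is at the end, add FOLLOW(<decl>) = { $, /, ] }.
Union: FOLLOW(<decls>) = { $, /, ] }.

{ $, /, ] }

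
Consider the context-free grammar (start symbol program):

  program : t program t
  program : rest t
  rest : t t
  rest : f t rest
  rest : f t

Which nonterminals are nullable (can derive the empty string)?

{ } (none)

No nonterminal has an empty production or an RHS whose symbols are all nullable.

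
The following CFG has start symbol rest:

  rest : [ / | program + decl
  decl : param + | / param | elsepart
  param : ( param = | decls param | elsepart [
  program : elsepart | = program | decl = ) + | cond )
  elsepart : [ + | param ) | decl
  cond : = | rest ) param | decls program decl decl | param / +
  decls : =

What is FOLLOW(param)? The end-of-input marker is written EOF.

{ EOF, (, ), +, /, =, [ }

In decl : param +: add FIRST(+) = { + }.
In decl : / param: param is at the end, add FOLLOW(decl) = { EOF, (, ), +, /, =, [ }.
In param : ( param =: add FIRST(=) = { = }.
In param : decls param: param is at the end, add FOLLOW(param) = { EOF, (, ), +, /, =, [ }.
In elsepart : param ): add FIRST()) = { ) }.
In cond : rest ) param: param is at the end, add FOLLOW(cond) = { ) }.
In cond : param / +: add FIRST(/ +) = { / }.
Union: FOLLOW(param) = { EOF, (, ), +, /, =, [ }.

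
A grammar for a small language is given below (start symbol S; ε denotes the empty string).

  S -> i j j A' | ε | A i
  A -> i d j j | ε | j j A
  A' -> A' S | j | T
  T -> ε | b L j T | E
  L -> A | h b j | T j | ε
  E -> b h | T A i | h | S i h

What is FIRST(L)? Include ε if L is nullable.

From L -> A: add FIRST(A) = { i, j, ε } (including ε since A is nullable).
L -> h b j contributes {h}.
From L -> T j: T nullable, take FIRST(T) ∪ {j} = { b, h, i, j }.
L -> ε contributes ε.
Union: FIRST(L) = { b, h, i, j, ε }.

{ b, h, i, j, ε }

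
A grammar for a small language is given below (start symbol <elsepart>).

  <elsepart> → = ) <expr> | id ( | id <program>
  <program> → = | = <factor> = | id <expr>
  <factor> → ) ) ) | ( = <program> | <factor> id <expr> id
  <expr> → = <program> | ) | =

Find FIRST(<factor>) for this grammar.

<factor> → ) ) ) contributes {)}.
<factor> → ( = <program> contributes {(}.
From <factor> → <factor> id <expr> id: add FIRST(<factor>) = { (, ) }.
Union: FIRST(<factor>) = { (, ) }.

{ (, ) }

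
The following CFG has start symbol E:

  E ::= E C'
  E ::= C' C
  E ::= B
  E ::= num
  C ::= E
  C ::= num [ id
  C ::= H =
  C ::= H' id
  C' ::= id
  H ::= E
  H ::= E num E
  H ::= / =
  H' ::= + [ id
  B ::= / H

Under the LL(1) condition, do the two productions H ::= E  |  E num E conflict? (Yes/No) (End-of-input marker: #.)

Yes

FIRST(E) = { /, id, num } and FIRST(E num E) = { /, id, num }.
Both contain /, so the two alternatives are not disjoint — LL(1) conflict.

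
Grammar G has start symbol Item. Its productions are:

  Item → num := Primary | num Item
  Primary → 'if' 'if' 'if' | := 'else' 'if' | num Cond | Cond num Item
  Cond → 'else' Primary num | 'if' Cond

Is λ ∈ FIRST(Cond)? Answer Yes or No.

No

No nonterminal in this grammar is nullable.
No production of Cond has an RHS whose symbols are all nullable, so Cond is not nullable.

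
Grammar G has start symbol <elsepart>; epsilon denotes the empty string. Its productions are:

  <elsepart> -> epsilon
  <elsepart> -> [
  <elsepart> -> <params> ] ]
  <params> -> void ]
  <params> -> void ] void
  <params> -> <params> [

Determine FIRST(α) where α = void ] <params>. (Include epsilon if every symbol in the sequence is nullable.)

void is a terminal; add {void} and stop.

{ void }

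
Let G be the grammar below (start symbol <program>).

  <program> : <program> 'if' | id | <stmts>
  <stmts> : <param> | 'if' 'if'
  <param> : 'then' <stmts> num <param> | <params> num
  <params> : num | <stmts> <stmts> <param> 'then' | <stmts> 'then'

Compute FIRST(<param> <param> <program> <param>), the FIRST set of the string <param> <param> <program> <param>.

{ 'if', 'then', num }

Add FIRST(<param>) = { 'if', 'then', num }; <param> is not nullable, stop.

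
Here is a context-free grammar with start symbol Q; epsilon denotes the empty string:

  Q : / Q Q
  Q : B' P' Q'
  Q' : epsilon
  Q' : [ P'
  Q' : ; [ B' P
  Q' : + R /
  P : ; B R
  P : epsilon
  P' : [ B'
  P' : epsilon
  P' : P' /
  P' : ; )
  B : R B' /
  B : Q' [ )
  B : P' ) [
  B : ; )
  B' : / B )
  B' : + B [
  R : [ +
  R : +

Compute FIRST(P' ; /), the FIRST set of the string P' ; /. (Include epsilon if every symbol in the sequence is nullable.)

Add FIRST(P')\{epsilon} = { /, ;, [ }; P' is nullable, continue.
; is a terminal; add {;} and stop.

{ /, ;, [ }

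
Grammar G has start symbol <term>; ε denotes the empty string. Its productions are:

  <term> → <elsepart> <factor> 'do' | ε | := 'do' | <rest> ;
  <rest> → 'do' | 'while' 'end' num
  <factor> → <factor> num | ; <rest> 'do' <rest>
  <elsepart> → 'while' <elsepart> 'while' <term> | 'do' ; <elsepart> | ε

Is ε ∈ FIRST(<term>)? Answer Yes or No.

<term> has an ε-production, so <term> ⇒ ε.

Yes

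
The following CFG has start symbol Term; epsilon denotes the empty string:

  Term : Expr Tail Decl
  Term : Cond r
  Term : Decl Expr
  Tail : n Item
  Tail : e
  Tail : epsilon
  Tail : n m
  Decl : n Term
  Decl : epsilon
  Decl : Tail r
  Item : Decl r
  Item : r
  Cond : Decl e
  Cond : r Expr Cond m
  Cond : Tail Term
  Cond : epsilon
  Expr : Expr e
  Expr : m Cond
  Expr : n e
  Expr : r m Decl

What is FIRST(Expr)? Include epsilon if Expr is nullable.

From Expr : Expr e: add FIRST(Expr) = { m, n, r }.
Expr : m Cond contributes {m}.
Expr : n e contributes {n}.
Expr : r m Decl contributes {r}.
Union: FIRST(Expr) = { m, n, r }.

{ m, n, r }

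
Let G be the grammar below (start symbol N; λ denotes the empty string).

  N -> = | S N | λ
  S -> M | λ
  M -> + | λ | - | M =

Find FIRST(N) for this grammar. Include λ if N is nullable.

{ +, -, =, λ }

N -> = contributes {=}.
From N -> S N: S, N nullable, take FIRST(S) ∪ FIRST(N) = { +, -, = }; also λ since the whole RHS is nullable.
N -> λ contributes λ.
Union: FIRST(N) = { +, -, =, λ }.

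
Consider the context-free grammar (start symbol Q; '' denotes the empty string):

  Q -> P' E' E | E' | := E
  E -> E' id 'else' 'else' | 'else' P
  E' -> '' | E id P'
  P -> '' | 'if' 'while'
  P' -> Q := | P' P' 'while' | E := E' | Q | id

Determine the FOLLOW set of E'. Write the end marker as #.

In Q -> P' E' E: add FIRST(E) = { 'else', id }.
In Q -> E': E' is at the end, add FOLLOW(Q) = { #, 'else', 'while', :=, id }.
In E -> E' id 'else' 'else': add FIRST(id 'else' 'else') = { id }.
In P' -> E := E': E' is at the end, add FOLLOW(P') = { #, 'else', 'while', :=, id }.
Union: FOLLOW(E') = { #, 'else', 'while', :=, id }.

{ #, 'else', 'while', :=, id }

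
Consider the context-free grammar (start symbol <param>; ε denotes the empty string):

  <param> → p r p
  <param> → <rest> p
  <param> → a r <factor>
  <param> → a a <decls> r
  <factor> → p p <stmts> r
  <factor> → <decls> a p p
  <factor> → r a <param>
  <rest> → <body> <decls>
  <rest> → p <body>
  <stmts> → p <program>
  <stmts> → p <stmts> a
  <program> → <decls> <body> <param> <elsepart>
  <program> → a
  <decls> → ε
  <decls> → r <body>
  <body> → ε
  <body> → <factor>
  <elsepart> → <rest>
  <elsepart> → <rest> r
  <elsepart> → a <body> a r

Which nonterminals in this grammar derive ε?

Directly nullable (have an ε-production): <decls>, <body>.
<elsepart> → <rest> with every symbol nullable, so <elsepart> is nullable.
<rest> → <body> <decls> with every symbol nullable, so <rest> is nullable.
No other nonterminal has a production whose RHS symbols are all nullable.

{ <body>, <decls>, <elsepart>, <rest> }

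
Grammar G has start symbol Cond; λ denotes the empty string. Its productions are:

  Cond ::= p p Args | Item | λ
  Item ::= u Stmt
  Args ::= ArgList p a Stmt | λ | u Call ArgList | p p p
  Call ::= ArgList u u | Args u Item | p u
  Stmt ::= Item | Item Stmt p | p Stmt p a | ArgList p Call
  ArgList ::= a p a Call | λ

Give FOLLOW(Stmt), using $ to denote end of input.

{ $, a, p, u }

In Item ::= u Stmt: Stmt is at the end, add FOLLOW(Item) = { $, a, p, u }.
In Args ::= ArgList p a Stmt: Stmt is at the end, add FOLLOW(Args) = { $, u }.
In Stmt ::= Item Stmt p: add FIRST(p) = { p }.
In Stmt ::= p Stmt p a: add FIRST(p a) = { p }.
Union: FOLLOW(Stmt) = { $, a, p, u }.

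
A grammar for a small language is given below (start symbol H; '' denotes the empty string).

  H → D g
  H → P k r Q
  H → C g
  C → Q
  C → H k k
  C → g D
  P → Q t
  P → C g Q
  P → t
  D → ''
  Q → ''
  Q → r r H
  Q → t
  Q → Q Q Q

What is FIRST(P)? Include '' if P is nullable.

{ g, r, t }

From P → Q t: Q nullable, take FIRST(Q) ∪ {t} = { r, t }.
From P → C g Q: C nullable, take FIRST(C) ∪ {g} = { g, r, t }.
P → t contributes {t}.
Union: FIRST(P) = { g, r, t }.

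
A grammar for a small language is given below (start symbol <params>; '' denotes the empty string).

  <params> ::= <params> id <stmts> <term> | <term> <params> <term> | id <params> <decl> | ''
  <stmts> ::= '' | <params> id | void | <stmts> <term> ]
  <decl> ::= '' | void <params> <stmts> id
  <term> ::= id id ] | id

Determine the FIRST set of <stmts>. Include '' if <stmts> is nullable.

{ id, void, '' }

<stmts> ::= '' contributes ''.
From <stmts> ::= <params> id: <params> nullable, take FIRST(<params>) ∪ {id} = { id }.
<stmts> ::= void contributes {void}.
From <stmts> ::= <stmts> <term> ]: <stmts> nullable, take FIRST(<stmts>) ∪ FIRST(<term>) = { id, void }.
Union: FIRST(<stmts>) = { id, void, '' }.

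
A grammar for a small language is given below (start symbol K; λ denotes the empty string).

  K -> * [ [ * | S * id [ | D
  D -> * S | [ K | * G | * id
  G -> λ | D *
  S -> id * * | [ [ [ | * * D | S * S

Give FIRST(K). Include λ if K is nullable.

{ *, [, id }

K -> * [ [ * contributes {*}.
From K -> S * id [: add FIRST(S) = { *, [, id }.
From K -> D: add FIRST(D) = { *, [ }.
Union: FIRST(K) = { *, [, id }.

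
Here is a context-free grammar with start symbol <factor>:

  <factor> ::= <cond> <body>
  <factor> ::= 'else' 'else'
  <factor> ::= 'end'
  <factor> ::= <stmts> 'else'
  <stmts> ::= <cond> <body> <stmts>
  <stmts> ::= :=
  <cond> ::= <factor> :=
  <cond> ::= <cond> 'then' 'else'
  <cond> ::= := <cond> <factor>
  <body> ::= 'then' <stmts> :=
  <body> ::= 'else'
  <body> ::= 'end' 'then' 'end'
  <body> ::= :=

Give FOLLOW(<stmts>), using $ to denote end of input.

{ 'else', := }

In <factor> ::= <stmts> 'else': add FIRST('else') = { 'else' }.
In <stmts> ::= <cond> <body> <stmts>: <stmts> is at the end, add FOLLOW(<stmts>) = { 'else', := }.
In <body> ::= 'then' <stmts> :=: add FIRST(:=) = { := }.
Union: FOLLOW(<stmts>) = { 'else', := }.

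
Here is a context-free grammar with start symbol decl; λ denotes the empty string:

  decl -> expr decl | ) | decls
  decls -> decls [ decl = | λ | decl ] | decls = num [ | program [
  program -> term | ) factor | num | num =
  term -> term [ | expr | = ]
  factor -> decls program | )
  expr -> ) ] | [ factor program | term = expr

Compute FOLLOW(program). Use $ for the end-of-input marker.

{ $, ), =, [, ], num }

In decls -> program [: add FIRST([) = { [ }.
In factor -> decls program: program is at the end, add FOLLOW(factor) = { $, ), =, [, ], num }.
In expr -> [ factor program: program is at the end, add FOLLOW(expr) = { $, ), =, [, ], num }.
Union: FOLLOW(program) = { $, ), =, [, ], num }.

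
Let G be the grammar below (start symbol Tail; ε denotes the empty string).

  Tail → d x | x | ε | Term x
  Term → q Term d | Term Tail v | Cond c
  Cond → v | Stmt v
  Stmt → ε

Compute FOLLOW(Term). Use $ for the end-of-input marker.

In Tail → Term x: add FIRST(x) = { x }.
In Term → q Term d: add FIRST(d) = { d }.
In Term → Term Tail v: add FIRST(Tail v) = { d, q, v, x }.
Union: FOLLOW(Term) = { d, q, v, x }.

{ d, q, v, x }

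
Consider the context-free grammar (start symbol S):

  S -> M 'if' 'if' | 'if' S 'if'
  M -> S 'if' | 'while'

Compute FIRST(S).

{ 'if', 'while' }

From S -> M 'if' 'if': add FIRST(M) = { 'if', 'while' }.
S -> 'if' S 'if' contributes {'if'}.
Union: FIRST(S) = { 'if', 'while' }.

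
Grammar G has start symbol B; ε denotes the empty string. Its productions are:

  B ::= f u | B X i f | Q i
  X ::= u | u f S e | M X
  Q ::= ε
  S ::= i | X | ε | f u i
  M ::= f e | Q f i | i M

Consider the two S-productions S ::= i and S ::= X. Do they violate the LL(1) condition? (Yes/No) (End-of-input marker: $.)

Yes

FIRST(i) = { i } and FIRST(X) = { f, i, u }.
Both contain i, so the two alternatives are not disjoint — LL(1) conflict.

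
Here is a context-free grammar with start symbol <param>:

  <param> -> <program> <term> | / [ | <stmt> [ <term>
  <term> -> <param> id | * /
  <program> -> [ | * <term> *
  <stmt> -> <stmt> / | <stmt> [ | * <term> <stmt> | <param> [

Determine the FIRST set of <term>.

{ *, /, [ }

From <term> -> <param> id: add FIRST(<param>) = { *, /, [ }.
<term> -> * / contributes {*}.
Union: FIRST(<term>) = { *, /, [ }.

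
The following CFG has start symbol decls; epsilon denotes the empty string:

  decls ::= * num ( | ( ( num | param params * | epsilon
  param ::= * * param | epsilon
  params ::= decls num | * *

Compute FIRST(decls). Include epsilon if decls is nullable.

{ (, *, num, epsilon }

decls ::= * num ( contributes {*}.
decls ::= ( ( num contributes {(}.
From decls ::= param params *: param nullable, take FIRST(param) ∪ FIRST(params) = { (, *, num }.
decls ::= epsilon contributes epsilon.
Union: FIRST(decls) = { (, *, num, epsilon }.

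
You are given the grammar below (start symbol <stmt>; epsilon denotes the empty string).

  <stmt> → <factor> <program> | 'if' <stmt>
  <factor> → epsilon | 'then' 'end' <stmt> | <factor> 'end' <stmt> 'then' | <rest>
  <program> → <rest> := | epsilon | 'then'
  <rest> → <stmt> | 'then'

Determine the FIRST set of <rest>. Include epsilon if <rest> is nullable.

From <rest> → <stmt>: add FIRST(<stmt>) = { 'end', 'if', 'then', :=, epsilon } (including epsilon since <stmt> is nullable).
<rest> → 'then' contributes {'then'}.
Union: FIRST(<rest>) = { 'end', 'if', 'then', :=, epsilon }.

{ 'end', 'if', 'then', :=, epsilon }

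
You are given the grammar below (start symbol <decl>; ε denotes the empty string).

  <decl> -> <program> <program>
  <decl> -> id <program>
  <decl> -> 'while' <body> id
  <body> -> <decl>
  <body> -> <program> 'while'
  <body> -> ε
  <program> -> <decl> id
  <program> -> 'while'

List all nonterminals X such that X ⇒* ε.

Directly nullable (have an ε-production): <body>.
No other nonterminal has a production whose RHS symbols are all nullable.

{ <body> }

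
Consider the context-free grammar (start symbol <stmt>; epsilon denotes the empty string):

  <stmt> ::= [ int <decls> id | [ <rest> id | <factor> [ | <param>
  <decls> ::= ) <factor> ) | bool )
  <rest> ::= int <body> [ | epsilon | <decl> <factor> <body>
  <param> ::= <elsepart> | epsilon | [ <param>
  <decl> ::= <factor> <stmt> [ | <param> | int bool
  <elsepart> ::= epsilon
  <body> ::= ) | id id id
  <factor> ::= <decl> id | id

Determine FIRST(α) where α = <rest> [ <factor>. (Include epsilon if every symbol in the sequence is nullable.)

{ [, id, int }

Add FIRST(<rest>)\{epsilon} = { [, id, int }; <rest> is nullable, continue.
[ is a terminal; add {[} and stop.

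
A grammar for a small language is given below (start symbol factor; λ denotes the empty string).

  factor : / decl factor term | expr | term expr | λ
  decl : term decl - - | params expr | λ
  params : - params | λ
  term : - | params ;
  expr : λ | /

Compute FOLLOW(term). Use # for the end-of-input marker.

In factor : / decl factor term: term is at the end, add FOLLOW(factor) = { #, -, ; }.
In factor : term expr: add FIRST(expr)\{λ} = { / }.
  Since expr is nullable, also add FOLLOW(factor) = { #, -, ; }.
In decl : term decl - -: add FIRST(decl - -) = { -, /, ; }.
Union: FOLLOW(term) = { #, -, /, ; }.

{ #, -, /, ; }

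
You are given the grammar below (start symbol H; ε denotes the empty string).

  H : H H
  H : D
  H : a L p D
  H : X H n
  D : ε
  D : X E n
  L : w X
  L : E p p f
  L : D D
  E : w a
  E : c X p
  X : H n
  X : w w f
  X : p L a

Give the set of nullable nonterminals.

{ D, H, L }

Directly nullable (have an ε-production): D.
L : D D with every symbol nullable, so L is nullable.
H : H H with every symbol nullable, so H is nullable.
No other nonterminal has a production whose RHS symbols are all nullable.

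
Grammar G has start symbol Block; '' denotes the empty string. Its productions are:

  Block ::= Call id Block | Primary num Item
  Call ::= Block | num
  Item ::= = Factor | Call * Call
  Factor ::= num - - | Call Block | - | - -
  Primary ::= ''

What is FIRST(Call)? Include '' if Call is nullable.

From Call ::= Block: add FIRST(Block) = { num }.
Call ::= num contributes {num}.
Union: FIRST(Call) = { num }.

{ num }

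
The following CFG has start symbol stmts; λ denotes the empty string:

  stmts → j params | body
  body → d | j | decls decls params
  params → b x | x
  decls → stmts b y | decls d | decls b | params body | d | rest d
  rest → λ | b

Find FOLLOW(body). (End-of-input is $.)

In stmts → body: body is at the end, add FOLLOW(stmts) = { $, b }.
In decls → params body: body is at the end, add FOLLOW(decls) = { b, d, j, x }.
Union: FOLLOW(body) = { $, b, d, j, x }.

{ $, b, d, j, x }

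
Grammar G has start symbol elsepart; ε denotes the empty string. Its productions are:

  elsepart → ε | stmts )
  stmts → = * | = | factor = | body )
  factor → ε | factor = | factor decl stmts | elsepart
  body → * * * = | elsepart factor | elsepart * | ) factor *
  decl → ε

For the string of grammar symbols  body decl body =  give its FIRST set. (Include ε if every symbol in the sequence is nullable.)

Add FIRST(body)\{ε} = { ), *, = }; body is nullable, continue.
Add FIRST(decl)\{ε} = {  }; decl is nullable, continue.
Add FIRST(body)\{ε} = { ), *, = }; body is nullable, continue.
= is a terminal; add {=} and stop.

{ ), *, = }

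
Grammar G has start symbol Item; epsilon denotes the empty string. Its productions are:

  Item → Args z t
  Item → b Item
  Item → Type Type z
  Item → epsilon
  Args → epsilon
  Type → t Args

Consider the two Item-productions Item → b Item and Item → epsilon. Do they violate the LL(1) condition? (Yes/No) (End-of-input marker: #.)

FIRST(b Item) = { b } and FIRST(epsilon) = { epsilon }.
The second is nullable but FOLLOW(Item) = { # } is disjoint from FIRST of the first.

No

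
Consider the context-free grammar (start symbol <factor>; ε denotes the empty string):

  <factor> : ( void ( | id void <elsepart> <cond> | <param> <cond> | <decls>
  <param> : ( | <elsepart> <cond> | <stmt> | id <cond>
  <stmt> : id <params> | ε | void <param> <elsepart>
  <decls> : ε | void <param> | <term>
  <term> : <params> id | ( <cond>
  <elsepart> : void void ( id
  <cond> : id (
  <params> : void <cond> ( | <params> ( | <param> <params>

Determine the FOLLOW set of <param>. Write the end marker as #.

In <factor> : <param> <cond>: add FIRST(<cond>) = { id }.
In <stmt> : void <param> <elsepart>: add FIRST(<elsepart>) = { void }.
In <decls> : void <param>: <param> is at the end, add FOLLOW(<decls>) = { # }.
In <params> : <param> <params>: add FIRST(<params>) = { (, id, void }.
Union: FOLLOW(<param>) = { #, (, id, void }.

{ #, (, id, void }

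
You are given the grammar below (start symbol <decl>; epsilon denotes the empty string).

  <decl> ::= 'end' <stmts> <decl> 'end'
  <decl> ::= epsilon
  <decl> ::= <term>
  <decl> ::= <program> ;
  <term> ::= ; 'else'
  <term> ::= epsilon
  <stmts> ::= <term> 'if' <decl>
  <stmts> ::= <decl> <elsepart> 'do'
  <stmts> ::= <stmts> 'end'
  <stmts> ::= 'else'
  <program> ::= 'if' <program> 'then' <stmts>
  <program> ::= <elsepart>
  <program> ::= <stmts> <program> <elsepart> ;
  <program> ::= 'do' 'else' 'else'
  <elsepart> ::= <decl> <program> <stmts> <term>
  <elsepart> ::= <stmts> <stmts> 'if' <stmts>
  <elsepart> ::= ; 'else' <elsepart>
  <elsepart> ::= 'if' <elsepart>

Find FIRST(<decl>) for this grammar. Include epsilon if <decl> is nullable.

{ 'do', 'else', 'end', 'if', ;, epsilon }

<decl> ::= 'end' <stmts> <decl> 'end' contributes {'end'}.
<decl> ::= epsilon contributes epsilon.
From <decl> ::= <term>: add FIRST(<term>) = { ;, epsilon } (including epsilon since <term> is nullable).
From <decl> ::= <program> ;: add FIRST(<program>) = { 'do', 'else', 'end', 'if', ; }.
Union: FIRST(<decl>) = { 'do', 'else', 'end', 'if', ;, epsilon }.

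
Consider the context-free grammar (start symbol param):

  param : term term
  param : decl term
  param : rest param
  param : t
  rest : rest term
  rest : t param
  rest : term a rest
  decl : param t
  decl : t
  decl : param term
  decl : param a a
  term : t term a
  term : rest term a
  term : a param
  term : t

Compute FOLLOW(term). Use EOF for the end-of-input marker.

{ EOF, a, t }

In param : term term: add FIRST(term) = { a, t }.
In param : term term: term is at the end, add FOLLOW(param) = { EOF, a, t }.
In param : decl term: term is at the end, add FOLLOW(param) = { EOF, a, t }.
In rest : rest term: term is at the end, add FOLLOW(rest) = { a, t }.
In rest : term a rest: add FIRST(a rest) = { a }.
In decl : param term: term is at the end, add FOLLOW(decl) = { a, t }.
In term : t term a: add FIRST(a) = { a }.
In term : rest term a: add FIRST(a) = { a }.
Union: FOLLOW(term) = { EOF, a, t }.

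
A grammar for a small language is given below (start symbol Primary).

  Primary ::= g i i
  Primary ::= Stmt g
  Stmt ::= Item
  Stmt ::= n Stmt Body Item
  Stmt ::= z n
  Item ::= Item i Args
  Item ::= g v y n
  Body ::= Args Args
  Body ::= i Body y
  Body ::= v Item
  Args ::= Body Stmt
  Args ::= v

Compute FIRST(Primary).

Primary ::= g i i contributes {g}.
From Primary ::= Stmt g: add FIRST(Stmt) = { g, n, z }.
Union: FIRST(Primary) = { g, n, z }.

{ g, n, z }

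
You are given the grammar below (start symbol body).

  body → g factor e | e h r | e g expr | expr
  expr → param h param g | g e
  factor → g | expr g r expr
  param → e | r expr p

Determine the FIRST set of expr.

From expr → param h param g: add FIRST(param) = { e, r }.
expr → g e contributes {g}.
Union: FIRST(expr) = { e, g, r }.

{ e, g, r }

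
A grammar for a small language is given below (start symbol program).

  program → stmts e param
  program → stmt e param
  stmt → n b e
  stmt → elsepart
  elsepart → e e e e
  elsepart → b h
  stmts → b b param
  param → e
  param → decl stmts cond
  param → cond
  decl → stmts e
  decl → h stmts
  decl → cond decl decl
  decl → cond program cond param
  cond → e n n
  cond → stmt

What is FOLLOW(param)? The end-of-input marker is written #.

{ #, b, e, h, n }

In program → stmts e param: param is at the end, add FOLLOW(program) = { #, b, e, n }.
In program → stmt e param: param is at the end, add FOLLOW(program) = { #, b, e, n }.
In stmts → b b param: param is at the end, add FOLLOW(stmts) = { b, e, h, n }.
In decl → cond program cond param: param is at the end, add FOLLOW(decl) = { b, e, h, n }.
Union: FOLLOW(param) = { #, b, e, h, n }.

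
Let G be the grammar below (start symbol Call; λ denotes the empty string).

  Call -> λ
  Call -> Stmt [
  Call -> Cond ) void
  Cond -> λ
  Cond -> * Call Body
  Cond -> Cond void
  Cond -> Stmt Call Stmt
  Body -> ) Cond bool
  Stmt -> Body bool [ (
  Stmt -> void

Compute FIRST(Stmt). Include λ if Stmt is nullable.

From Stmt -> Body bool [ (: add FIRST(Body) = { ) }.
Stmt -> void contributes {void}.
Union: FIRST(Stmt) = { ), void }.

{ ), void }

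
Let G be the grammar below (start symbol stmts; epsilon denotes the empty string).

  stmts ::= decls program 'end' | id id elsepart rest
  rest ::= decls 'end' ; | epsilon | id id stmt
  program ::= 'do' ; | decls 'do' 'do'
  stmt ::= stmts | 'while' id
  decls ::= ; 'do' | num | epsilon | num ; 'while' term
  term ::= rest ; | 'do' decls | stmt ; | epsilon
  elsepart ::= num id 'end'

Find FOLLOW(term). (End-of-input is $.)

{ 'do', 'end', ;, num }

In decls ::= num ; 'while' term: term is at the end, add FOLLOW(decls) = { 'do', 'end', ;, num }.
Union: FOLLOW(term) = { 'do', 'end', ;, num }.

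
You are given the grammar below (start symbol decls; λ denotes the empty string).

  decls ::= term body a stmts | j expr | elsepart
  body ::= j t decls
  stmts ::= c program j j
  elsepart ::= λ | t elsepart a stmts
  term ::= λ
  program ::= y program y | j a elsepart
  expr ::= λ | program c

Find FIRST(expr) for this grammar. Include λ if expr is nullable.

expr ::= λ contributes λ.
From expr ::= program c: add FIRST(program) = { j, y }.
Union: FIRST(expr) = { j, y, λ }.

{ j, y, λ }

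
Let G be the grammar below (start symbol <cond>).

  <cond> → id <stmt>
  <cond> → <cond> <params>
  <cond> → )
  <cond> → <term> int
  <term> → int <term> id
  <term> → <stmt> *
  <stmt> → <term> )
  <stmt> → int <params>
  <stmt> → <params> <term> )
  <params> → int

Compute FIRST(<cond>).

<cond> → id <stmt> contributes {id}.
From <cond> → <cond> <params>: add FIRST(<cond>) = { ), id, int }.
<cond> → ) contributes {)}.
From <cond> → <term> int: add FIRST(<term>) = { int }.
Union: FIRST(<cond>) = { ), id, int }.

{ ), id, int }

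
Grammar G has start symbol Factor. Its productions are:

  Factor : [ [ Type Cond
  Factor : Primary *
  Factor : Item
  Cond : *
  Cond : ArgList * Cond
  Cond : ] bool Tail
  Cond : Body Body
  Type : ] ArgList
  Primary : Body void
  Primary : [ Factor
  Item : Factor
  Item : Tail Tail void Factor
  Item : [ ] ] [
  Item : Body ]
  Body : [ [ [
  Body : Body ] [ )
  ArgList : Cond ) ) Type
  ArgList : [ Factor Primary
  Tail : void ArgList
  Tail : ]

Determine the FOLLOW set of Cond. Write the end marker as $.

{ $, ), *, [, ], void }

In Factor : [ [ Type Cond: Cond is at the end, add FOLLOW(Factor) = { $, ), *, [, ], void }.
In Cond : ArgList * Cond: Cond is at the end, add FOLLOW(Cond) = { $, ), *, [, ], void }.
In ArgList : Cond ) ) Type: add FIRST() ) Type) = { ) }.
Union: FOLLOW(Cond) = { $, ), *, [, ], void }.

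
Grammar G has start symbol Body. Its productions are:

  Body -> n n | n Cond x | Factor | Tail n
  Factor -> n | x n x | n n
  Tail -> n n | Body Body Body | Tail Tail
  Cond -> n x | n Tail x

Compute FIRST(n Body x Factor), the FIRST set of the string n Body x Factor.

{ n }

n is a terminal; add {n} and stop.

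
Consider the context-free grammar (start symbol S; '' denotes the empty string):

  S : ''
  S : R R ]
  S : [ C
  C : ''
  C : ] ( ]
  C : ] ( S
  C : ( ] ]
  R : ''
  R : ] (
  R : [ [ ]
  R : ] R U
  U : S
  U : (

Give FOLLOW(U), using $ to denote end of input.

{ (, [, ] }

In R : ] R U: U is at the end, add FOLLOW(R) = { (, [, ] }.
Union: FOLLOW(U) = { (, [, ] }.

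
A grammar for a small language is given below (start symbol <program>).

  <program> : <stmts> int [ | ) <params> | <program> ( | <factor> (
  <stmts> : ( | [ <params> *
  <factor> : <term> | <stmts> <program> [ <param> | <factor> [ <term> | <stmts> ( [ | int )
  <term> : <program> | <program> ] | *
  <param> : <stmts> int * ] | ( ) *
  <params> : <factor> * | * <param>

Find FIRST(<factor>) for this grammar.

{ (, ), *, [, int }

From <factor> : <term>: add FIRST(<term>) = { (, ), *, [, int }.
From <factor> : <stmts> <program> [ <param>: add FIRST(<stmts>) = { (, [ }.
From <factor> : <factor> [ <term>: add FIRST(<factor>) = { (, ), *, [, int }.
From <factor> : <stmts> ( [: add FIRST(<stmts>) = { (, [ }.
<factor> : int ) contributes {int}.
Union: FIRST(<factor>) = { (, ), *, [, int }.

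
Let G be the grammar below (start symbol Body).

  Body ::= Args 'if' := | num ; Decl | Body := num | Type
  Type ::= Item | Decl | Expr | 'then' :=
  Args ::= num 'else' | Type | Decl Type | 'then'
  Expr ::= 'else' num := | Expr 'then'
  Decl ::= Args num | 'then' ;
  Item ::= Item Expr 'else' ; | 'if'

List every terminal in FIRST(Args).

{ 'else', 'if', 'then', num }

Args ::= num 'else' contributes {num}.
From Args ::= Type: add FIRST(Type) = { 'else', 'if', 'then', num }.
From Args ::= Decl Type: add FIRST(Decl) = { 'else', 'if', 'then', num }.
Args ::= 'then' contributes {'then'}.
Union: FIRST(Args) = { 'else', 'if', 'then', num }.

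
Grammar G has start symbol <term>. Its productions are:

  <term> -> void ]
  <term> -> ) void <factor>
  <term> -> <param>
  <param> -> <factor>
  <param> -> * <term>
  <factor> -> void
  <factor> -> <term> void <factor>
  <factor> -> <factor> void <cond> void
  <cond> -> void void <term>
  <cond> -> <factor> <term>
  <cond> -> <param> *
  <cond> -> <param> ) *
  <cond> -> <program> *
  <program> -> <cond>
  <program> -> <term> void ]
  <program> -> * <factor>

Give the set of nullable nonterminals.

{ } (none)

No nonterminal has an empty production or an RHS whose symbols are all nullable.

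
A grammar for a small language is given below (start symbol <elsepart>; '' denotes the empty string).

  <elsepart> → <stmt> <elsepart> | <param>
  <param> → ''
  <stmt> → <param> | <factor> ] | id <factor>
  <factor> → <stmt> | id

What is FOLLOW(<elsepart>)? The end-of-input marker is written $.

<elsepart> is the start symbol, so $ ∈ FOLLOW(<elsepart>).
In <elsepart> → <stmt> <elsepart>: <elsepart> is at the end, add FOLLOW(<elsepart>) = { $ }.
Union: FOLLOW(<elsepart>) = { $ }.

{ $ }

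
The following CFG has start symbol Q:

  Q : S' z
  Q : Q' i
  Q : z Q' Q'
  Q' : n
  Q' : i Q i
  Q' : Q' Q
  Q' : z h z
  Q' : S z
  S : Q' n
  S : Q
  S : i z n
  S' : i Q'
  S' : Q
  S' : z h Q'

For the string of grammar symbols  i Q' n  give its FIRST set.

i is a terminal; add {i} and stop.

{ i }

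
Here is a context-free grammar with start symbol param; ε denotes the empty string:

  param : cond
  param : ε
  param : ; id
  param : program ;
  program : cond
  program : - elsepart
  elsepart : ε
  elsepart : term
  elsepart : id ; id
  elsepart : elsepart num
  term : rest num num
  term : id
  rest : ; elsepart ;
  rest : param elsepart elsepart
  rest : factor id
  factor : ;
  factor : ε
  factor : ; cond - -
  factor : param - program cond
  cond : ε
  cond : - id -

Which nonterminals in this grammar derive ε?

{ cond, elsepart, factor, param, program, rest }

Directly nullable (have an ε-production): param, elsepart, factor, cond.
program : cond with every symbol nullable, so program is nullable.
rest : param elsepart elsepart with every symbol nullable, so rest is nullable.
No other nonterminal has a production whose RHS symbols are all nullable.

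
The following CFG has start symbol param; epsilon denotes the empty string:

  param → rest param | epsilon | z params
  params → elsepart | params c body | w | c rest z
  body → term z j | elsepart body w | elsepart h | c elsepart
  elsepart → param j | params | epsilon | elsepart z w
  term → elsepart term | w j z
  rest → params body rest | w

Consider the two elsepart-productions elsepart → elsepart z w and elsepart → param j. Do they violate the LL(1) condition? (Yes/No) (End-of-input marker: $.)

Yes

FIRST(elsepart z w) = { c, h, j, w, z } and FIRST(param j) = { c, h, j, w, z }.
Both contain c, so the two alternatives are not disjoint — LL(1) conflict.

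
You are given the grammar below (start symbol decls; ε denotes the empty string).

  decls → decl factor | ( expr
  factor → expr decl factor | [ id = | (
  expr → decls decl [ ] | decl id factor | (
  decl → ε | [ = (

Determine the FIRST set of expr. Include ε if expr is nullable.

{ (, [, id }

From expr → decls decl [ ]: add FIRST(decls) = { (, [, id }.
From expr → decl id factor: decl nullable, take FIRST(decl) ∪ {id} = { [, id }.
expr → ( contributes {(}.
Union: FIRST(expr) = { (, [, id }.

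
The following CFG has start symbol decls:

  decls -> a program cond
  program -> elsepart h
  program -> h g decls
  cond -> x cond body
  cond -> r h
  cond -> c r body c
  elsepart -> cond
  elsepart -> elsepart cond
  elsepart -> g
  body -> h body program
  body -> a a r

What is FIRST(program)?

From program -> elsepart h: add FIRST(elsepart) = { c, g, r, x }.
program -> h g decls contributes {h}.
Union: FIRST(program) = { c, g, h, r, x }.

{ c, g, h, r, x }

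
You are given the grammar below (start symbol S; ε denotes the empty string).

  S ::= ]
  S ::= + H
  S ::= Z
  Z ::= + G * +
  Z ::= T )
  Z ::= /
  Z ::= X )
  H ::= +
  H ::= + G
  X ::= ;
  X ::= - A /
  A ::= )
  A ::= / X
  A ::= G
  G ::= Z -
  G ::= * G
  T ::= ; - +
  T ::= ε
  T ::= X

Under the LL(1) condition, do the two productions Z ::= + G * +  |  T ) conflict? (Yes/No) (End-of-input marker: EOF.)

FIRST(+ G * +) = { + } and FIRST(T )) = { ), -, ; }.
The FIRST sets are disjoint and neither alternative is nullable — no conflict.

No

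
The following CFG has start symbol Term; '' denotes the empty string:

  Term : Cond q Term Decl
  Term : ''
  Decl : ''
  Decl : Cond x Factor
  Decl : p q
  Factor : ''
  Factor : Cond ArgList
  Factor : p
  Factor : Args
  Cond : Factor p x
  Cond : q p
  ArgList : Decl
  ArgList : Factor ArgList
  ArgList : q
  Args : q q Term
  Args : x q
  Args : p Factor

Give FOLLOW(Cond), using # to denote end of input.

In Term : Cond q Term Decl: add FIRST(q Term Decl) = { q }.
In Decl : Cond x Factor: add FIRST(x Factor) = { x }.
In Factor : Cond ArgList: add FIRST(ArgList)\{''} = { p, q, x }.
  Since ArgList is nullable, also add FOLLOW(Factor) = { #, p, q, x }.
Union: FOLLOW(Cond) = { #, p, q, x }.

{ #, p, q, x }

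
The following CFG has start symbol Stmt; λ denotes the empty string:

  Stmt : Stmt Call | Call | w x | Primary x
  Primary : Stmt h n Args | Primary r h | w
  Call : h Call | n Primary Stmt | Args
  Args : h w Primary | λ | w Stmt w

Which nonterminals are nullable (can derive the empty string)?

Directly nullable (have an λ-production): Args.
Stmt : Stmt Call with every symbol nullable, so Stmt is nullable.
Call : Args with every symbol nullable, so Call is nullable.
No other nonterminal has a production whose RHS symbols are all nullable.

{ Args, Call, Stmt }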